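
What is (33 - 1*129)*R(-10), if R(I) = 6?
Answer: -576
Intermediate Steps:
(33 - 1*129)*R(-10) = (33 - 1*129)*6 = (33 - 129)*6 = -96*6 = -576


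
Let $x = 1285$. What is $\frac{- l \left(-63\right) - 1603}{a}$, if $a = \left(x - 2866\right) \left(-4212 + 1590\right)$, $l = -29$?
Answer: $- \frac{1715}{2072691} \approx -0.00082743$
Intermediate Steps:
$a = 4145382$ ($a = \left(1285 - 2866\right) \left(-4212 + 1590\right) = \left(-1581\right) \left(-2622\right) = 4145382$)
$\frac{- l \left(-63\right) - 1603}{a} = \frac{- \left(-29\right) \left(-63\right) - 1603}{4145382} = \left(\left(-1\right) 1827 - 1603\right) \frac{1}{4145382} = \left(-1827 - 1603\right) \frac{1}{4145382} = \left(-3430\right) \frac{1}{4145382} = - \frac{1715}{2072691}$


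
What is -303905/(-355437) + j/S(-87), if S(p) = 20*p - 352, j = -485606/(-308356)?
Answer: 97935331798369/114642783624312 ≈ 0.85427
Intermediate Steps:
j = 242803/154178 (j = -485606*(-1/308356) = 242803/154178 ≈ 1.5748)
S(p) = -352 + 20*p
-303905/(-355437) + j/S(-87) = -303905/(-355437) + 242803/(154178*(-352 + 20*(-87))) = -303905*(-1/355437) + 242803/(154178*(-352 - 1740)) = 303905/355437 + (242803/154178)/(-2092) = 303905/355437 + (242803/154178)*(-1/2092) = 303905/355437 - 242803/322540376 = 97935331798369/114642783624312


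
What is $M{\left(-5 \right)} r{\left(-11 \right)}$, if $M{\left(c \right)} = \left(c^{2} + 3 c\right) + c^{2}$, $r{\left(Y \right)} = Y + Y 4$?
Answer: $-1925$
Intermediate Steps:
$r{\left(Y \right)} = 5 Y$ ($r{\left(Y \right)} = Y + 4 Y = 5 Y$)
$M{\left(c \right)} = 2 c^{2} + 3 c$
$M{\left(-5 \right)} r{\left(-11 \right)} = - 5 \left(3 + 2 \left(-5\right)\right) 5 \left(-11\right) = - 5 \left(3 - 10\right) \left(-55\right) = \left(-5\right) \left(-7\right) \left(-55\right) = 35 \left(-55\right) = -1925$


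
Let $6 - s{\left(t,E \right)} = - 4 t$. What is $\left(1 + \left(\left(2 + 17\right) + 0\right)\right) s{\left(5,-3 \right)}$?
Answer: $520$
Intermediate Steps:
$s{\left(t,E \right)} = 6 + 4 t$ ($s{\left(t,E \right)} = 6 - - 4 t = 6 + 4 t$)
$\left(1 + \left(\left(2 + 17\right) + 0\right)\right) s{\left(5,-3 \right)} = \left(1 + \left(\left(2 + 17\right) + 0\right)\right) \left(6 + 4 \cdot 5\right) = \left(1 + \left(19 + 0\right)\right) \left(6 + 20\right) = \left(1 + 19\right) 26 = 20 \cdot 26 = 520$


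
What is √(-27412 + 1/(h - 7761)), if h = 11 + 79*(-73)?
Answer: I*√5008427043585/13517 ≈ 165.57*I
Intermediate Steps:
h = -5756 (h = 11 - 5767 = -5756)
√(-27412 + 1/(h - 7761)) = √(-27412 + 1/(-5756 - 7761)) = √(-27412 + 1/(-13517)) = √(-27412 - 1/13517) = √(-370528005/13517) = I*√5008427043585/13517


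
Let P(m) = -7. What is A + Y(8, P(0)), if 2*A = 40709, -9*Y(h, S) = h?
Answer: 366365/18 ≈ 20354.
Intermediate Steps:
Y(h, S) = -h/9
A = 40709/2 (A = (½)*40709 = 40709/2 ≈ 20355.)
A + Y(8, P(0)) = 40709/2 - ⅑*8 = 40709/2 - 8/9 = 366365/18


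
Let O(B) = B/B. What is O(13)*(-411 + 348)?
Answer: -63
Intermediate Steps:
O(B) = 1
O(13)*(-411 + 348) = 1*(-411 + 348) = 1*(-63) = -63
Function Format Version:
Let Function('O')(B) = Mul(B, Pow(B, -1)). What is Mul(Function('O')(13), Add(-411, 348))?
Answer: -63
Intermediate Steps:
Function('O')(B) = 1
Mul(Function('O')(13), Add(-411, 348)) = Mul(1, Add(-411, 348)) = Mul(1, -63) = -63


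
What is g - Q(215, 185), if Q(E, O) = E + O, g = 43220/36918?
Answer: -7361990/18459 ≈ -398.83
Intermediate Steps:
g = 21610/18459 (g = 43220*(1/36918) = 21610/18459 ≈ 1.1707)
g - Q(215, 185) = 21610/18459 - (215 + 185) = 21610/18459 - 1*400 = 21610/18459 - 400 = -7361990/18459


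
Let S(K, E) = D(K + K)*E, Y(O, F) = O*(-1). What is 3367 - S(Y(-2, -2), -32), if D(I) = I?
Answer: 3495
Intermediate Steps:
Y(O, F) = -O
S(K, E) = 2*E*K (S(K, E) = (K + K)*E = (2*K)*E = 2*E*K)
3367 - S(Y(-2, -2), -32) = 3367 - 2*(-32)*(-1*(-2)) = 3367 - 2*(-32)*2 = 3367 - 1*(-128) = 3367 + 128 = 3495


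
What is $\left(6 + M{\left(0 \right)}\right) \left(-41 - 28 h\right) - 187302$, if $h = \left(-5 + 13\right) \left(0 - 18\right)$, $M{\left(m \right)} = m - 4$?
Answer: $-179320$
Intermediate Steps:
$M{\left(m \right)} = -4 + m$
$h = -144$ ($h = 8 \left(-18\right) = -144$)
$\left(6 + M{\left(0 \right)}\right) \left(-41 - 28 h\right) - 187302 = \left(6 + \left(-4 + 0\right)\right) \left(-41 - -4032\right) - 187302 = \left(6 - 4\right) \left(-41 + 4032\right) - 187302 = 2 \cdot 3991 - 187302 = 7982 - 187302 = -179320$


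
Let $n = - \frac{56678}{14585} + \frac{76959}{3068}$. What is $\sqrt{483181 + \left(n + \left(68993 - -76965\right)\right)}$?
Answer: $\frac{\sqrt{314937827149790591045}}{22373390} \approx 793.2$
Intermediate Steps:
$n = \frac{948558911}{44746780}$ ($n = \left(-56678\right) \frac{1}{14585} + 76959 \cdot \frac{1}{3068} = - \frac{56678}{14585} + \frac{76959}{3068} = \frac{948558911}{44746780} \approx 21.198$)
$\sqrt{483181 + \left(n + \left(68993 - -76965\right)\right)} = \sqrt{483181 + \left(\frac{948558911}{44746780} + \left(68993 - -76965\right)\right)} = \sqrt{483181 + \left(\frac{948558911}{44746780} + \left(68993 + 76965\right)\right)} = \sqrt{483181 + \left(\frac{948558911}{44746780} + 145958\right)} = \sqrt{483181 + \frac{6532099074151}{44746780}} = \sqrt{\frac{28152892981331}{44746780}} = \frac{\sqrt{314937827149790591045}}{22373390}$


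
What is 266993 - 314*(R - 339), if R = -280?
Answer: 461359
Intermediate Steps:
266993 - 314*(R - 339) = 266993 - 314*(-280 - 339) = 266993 - 314*(-619) = 266993 + 194366 = 461359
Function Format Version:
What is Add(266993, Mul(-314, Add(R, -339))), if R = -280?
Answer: 461359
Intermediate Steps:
Add(266993, Mul(-314, Add(R, -339))) = Add(266993, Mul(-314, Add(-280, -339))) = Add(266993, Mul(-314, -619)) = Add(266993, 194366) = 461359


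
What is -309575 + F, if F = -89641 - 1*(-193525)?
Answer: -205691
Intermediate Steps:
F = 103884 (F = -89641 + 193525 = 103884)
-309575 + F = -309575 + 103884 = -205691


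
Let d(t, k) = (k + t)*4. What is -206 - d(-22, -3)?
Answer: -106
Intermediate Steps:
d(t, k) = 4*k + 4*t
-206 - d(-22, -3) = -206 - (4*(-3) + 4*(-22)) = -206 - (-12 - 88) = -206 - 1*(-100) = -206 + 100 = -106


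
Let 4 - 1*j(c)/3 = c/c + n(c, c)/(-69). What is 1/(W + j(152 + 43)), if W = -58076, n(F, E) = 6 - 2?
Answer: -23/1335537 ≈ -1.7222e-5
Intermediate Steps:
n(F, E) = 4
j(c) = 211/23 (j(c) = 12 - 3*(c/c + 4/(-69)) = 12 - 3*(1 + 4*(-1/69)) = 12 - 3*(1 - 4/69) = 12 - 3*65/69 = 12 - 65/23 = 211/23)
1/(W + j(152 + 43)) = 1/(-58076 + 211/23) = 1/(-1335537/23) = -23/1335537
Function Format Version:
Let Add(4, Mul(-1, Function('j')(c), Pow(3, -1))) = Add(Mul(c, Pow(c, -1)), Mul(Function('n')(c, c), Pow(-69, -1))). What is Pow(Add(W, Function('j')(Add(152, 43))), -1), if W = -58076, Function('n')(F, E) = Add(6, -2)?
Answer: Rational(-23, 1335537) ≈ -1.7222e-5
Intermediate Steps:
Function('n')(F, E) = 4
Function('j')(c) = Rational(211, 23) (Function('j')(c) = Add(12, Mul(-3, Add(Mul(c, Pow(c, -1)), Mul(4, Pow(-69, -1))))) = Add(12, Mul(-3, Add(1, Mul(4, Rational(-1, 69))))) = Add(12, Mul(-3, Add(1, Rational(-4, 69)))) = Add(12, Mul(-3, Rational(65, 69))) = Add(12, Rational(-65, 23)) = Rational(211, 23))
Pow(Add(W, Function('j')(Add(152, 43))), -1) = Pow(Add(-58076, Rational(211, 23)), -1) = Pow(Rational(-1335537, 23), -1) = Rational(-23, 1335537)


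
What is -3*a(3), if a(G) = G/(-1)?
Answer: 9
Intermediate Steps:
a(G) = -G (a(G) = G*(-1) = -G)
-3*a(3) = -(-3)*3 = -3*(-3) = 9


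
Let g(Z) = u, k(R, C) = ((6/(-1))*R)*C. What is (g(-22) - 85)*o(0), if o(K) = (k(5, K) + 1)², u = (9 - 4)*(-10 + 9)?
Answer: -90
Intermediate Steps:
k(R, C) = -6*C*R (k(R, C) = ((6*(-1))*R)*C = (-6*R)*C = -6*C*R)
u = -5 (u = 5*(-1) = -5)
g(Z) = -5
o(K) = (1 - 30*K)² (o(K) = (-6*K*5 + 1)² = (-30*K + 1)² = (1 - 30*K)²)
(g(-22) - 85)*o(0) = (-5 - 85)*(-1 + 30*0)² = -90*(-1 + 0)² = -90*(-1)² = -90*1 = -90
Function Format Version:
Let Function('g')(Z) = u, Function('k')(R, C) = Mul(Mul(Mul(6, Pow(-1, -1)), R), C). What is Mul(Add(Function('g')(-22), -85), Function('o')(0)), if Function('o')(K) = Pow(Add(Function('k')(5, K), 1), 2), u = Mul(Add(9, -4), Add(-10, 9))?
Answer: -90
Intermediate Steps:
Function('k')(R, C) = Mul(-6, C, R) (Function('k')(R, C) = Mul(Mul(Mul(6, -1), R), C) = Mul(Mul(-6, R), C) = Mul(-6, C, R))
u = -5 (u = Mul(5, -1) = -5)
Function('g')(Z) = -5
Function('o')(K) = Pow(Add(1, Mul(-30, K)), 2) (Function('o')(K) = Pow(Add(Mul(-6, K, 5), 1), 2) = Pow(Add(Mul(-30, K), 1), 2) = Pow(Add(1, Mul(-30, K)), 2))
Mul(Add(Function('g')(-22), -85), Function('o')(0)) = Mul(Add(-5, -85), Pow(Add(-1, Mul(30, 0)), 2)) = Mul(-90, Pow(Add(-1, 0), 2)) = Mul(-90, Pow(-1, 2)) = Mul(-90, 1) = -90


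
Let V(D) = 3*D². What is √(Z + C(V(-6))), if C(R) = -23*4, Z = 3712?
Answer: 2*√905 ≈ 60.166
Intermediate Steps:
C(R) = -92
√(Z + C(V(-6))) = √(3712 - 92) = √3620 = 2*√905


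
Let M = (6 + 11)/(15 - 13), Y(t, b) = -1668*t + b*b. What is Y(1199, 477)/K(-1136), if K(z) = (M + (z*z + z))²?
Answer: -102748/96375137901 ≈ -1.0661e-6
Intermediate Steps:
Y(t, b) = b² - 1668*t (Y(t, b) = -1668*t + b² = b² - 1668*t)
M = 17/2 ≈ 8.5000
K(z) = (17/2 + z + z²)² (K(z) = (17/2 + (z*z + z))² = (17/2 + (z² + z))² = (17/2 + (z + z²))² = (17/2 + z + z²)²)
Y(1199, 477)/K(-1136) = (477² - 1668*1199)/(((17 + 2*(-1136) + 2*(-1136)²)²/4)) = (227529 - 1999932)/(((17 - 2272 + 2*1290496)²/4)) = -1772403*4/(17 - 2272 + 2580992)² = -1772403/((¼)*2578737²) = -1772403/((¼)*6649884515169) = -1772403/6649884515169/4 = -1772403*4/6649884515169 = -102748/96375137901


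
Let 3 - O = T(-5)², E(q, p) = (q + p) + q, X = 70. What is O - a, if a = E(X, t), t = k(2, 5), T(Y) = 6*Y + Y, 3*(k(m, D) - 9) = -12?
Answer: -1367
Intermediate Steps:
k(m, D) = 5 (k(m, D) = 9 + (⅓)*(-12) = 9 - 4 = 5)
T(Y) = 7*Y
t = 5
E(q, p) = p + 2*q (E(q, p) = (p + q) + q = p + 2*q)
O = -1222 (O = 3 - (7*(-5))² = 3 - 1*(-35)² = 3 - 1*1225 = 3 - 1225 = -1222)
a = 145 (a = 5 + 2*70 = 5 + 140 = 145)
O - a = -1222 - 1*145 = -1222 - 145 = -1367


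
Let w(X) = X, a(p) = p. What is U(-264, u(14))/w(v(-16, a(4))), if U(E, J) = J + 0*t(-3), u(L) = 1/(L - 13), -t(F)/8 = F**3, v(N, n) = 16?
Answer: 1/16 ≈ 0.062500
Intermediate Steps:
t(F) = -8*F**3
u(L) = 1/(-13 + L)
U(E, J) = J (U(E, J) = J + 0*(-8*(-3)**3) = J + 0*(-8*(-27)) = J + 0*216 = J + 0 = J)
U(-264, u(14))/w(v(-16, a(4))) = 1/((-13 + 14)*16) = (1/16)/1 = 1*(1/16) = 1/16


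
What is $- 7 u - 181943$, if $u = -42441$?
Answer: $115144$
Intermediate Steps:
$- 7 u - 181943 = \left(-7\right) \left(-42441\right) - 181943 = 297087 - 181943 = 115144$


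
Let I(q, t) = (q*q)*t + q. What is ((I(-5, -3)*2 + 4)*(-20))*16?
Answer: 49920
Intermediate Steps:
I(q, t) = q + t*q**2 (I(q, t) = q**2*t + q = t*q**2 + q = q + t*q**2)
((I(-5, -3)*2 + 4)*(-20))*16 = ((-5*(1 - 5*(-3))*2 + 4)*(-20))*16 = ((-5*(1 + 15)*2 + 4)*(-20))*16 = ((-5*16*2 + 4)*(-20))*16 = ((-80*2 + 4)*(-20))*16 = ((-160 + 4)*(-20))*16 = -156*(-20)*16 = 3120*16 = 49920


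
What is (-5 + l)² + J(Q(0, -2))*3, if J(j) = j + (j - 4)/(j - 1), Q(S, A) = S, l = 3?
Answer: 16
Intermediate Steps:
J(j) = j + (-4 + j)/(-1 + j)
(-5 + l)² + J(Q(0, -2))*3 = (-5 + 3)² + ((-4 + 0²)/(-1 + 0))*3 = (-2)² + ((-4 + 0)/(-1))*3 = 4 - 1*(-4)*3 = 4 + 4*3 = 4 + 12 = 16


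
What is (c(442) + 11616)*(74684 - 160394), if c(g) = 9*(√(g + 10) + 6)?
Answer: -1000235700 - 1542780*√113 ≈ -1.0166e+9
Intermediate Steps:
c(g) = 54 + 9*√(10 + g) (c(g) = 9*(√(10 + g) + 6) = 9*(6 + √(10 + g)) = 54 + 9*√(10 + g))
(c(442) + 11616)*(74684 - 160394) = ((54 + 9*√(10 + 442)) + 11616)*(74684 - 160394) = ((54 + 9*√452) + 11616)*(-85710) = ((54 + 9*(2*√113)) + 11616)*(-85710) = ((54 + 18*√113) + 11616)*(-85710) = (11670 + 18*√113)*(-85710) = -1000235700 - 1542780*√113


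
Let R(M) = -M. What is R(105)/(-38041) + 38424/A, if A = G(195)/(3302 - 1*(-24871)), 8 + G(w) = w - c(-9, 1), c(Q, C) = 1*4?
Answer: 13726706229549/2320501 ≈ 5.9154e+6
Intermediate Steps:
c(Q, C) = 4
G(w) = -12 + w (G(w) = -8 + (w - 1*4) = -8 + (w - 4) = -8 + (-4 + w) = -12 + w)
A = 61/9391 (A = (-12 + 195)/(3302 - 1*(-24871)) = 183/(3302 + 24871) = 183/28173 = 183*(1/28173) = 61/9391 ≈ 0.0064956)
R(105)/(-38041) + 38424/A = -1*105/(-38041) + 38424/(61/9391) = -105*(-1/38041) + 38424*(9391/61) = 105/38041 + 360839784/61 = 13726706229549/2320501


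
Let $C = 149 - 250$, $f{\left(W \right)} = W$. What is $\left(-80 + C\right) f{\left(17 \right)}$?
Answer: $-3077$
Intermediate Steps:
$C = -101$
$\left(-80 + C\right) f{\left(17 \right)} = \left(-80 - 101\right) 17 = \left(-181\right) 17 = -3077$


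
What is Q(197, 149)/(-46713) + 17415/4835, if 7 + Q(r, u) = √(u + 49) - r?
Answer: 54299549/15057157 - √22/15571 ≈ 3.6059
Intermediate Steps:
Q(r, u) = -7 + √(49 + u) - r (Q(r, u) = -7 + (√(u + 49) - r) = -7 + (√(49 + u) - r) = -7 + √(49 + u) - r)
Q(197, 149)/(-46713) + 17415/4835 = (-7 + √(49 + 149) - 1*197)/(-46713) + 17415/4835 = (-7 + √198 - 197)*(-1/46713) + 17415*(1/4835) = (-7 + 3*√22 - 197)*(-1/46713) + 3483/967 = (-204 + 3*√22)*(-1/46713) + 3483/967 = (68/15571 - √22/15571) + 3483/967 = 54299549/15057157 - √22/15571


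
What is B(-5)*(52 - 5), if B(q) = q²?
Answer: 1175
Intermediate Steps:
B(-5)*(52 - 5) = (-5)²*(52 - 5) = 25*47 = 1175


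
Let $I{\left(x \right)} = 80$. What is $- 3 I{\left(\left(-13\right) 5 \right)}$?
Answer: $-240$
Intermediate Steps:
$- 3 I{\left(\left(-13\right) 5 \right)} = \left(-3\right) 80 = -240$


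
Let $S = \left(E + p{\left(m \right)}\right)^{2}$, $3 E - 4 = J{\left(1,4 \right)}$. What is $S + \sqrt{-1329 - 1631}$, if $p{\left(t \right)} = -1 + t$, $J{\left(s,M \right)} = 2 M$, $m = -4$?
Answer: $1 + 4 i \sqrt{185} \approx 1.0 + 54.406 i$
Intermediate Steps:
$E = 4$ ($E = \frac{4}{3} + \frac{2 \cdot 4}{3} = \frac{4}{3} + \frac{1}{3} \cdot 8 = \frac{4}{3} + \frac{8}{3} = 4$)
$S = 1$ ($S = \left(4 - 5\right)^{2} = \left(-1\right)^{2} = 1$)
$S + \sqrt{-1329 - 1631} = 1 + \sqrt{-1329 - 1631} = 1 + \sqrt{-2960} = 1 + 4 i \sqrt{185}$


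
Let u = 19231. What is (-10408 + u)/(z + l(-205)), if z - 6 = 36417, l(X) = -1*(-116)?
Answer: 8823/36539 ≈ 0.24147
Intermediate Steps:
l(X) = 116
z = 36423 (z = 6 + 36417 = 36423)
(-10408 + u)/(z + l(-205)) = (-10408 + 19231)/(36423 + 116) = 8823/36539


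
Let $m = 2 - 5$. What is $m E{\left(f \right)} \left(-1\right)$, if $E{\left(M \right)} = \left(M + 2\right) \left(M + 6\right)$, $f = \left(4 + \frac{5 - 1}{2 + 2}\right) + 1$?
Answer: $288$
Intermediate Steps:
$f = 6$ ($f = \left(4 + \frac{4}{4}\right) + 1 = \left(4 + 4 \cdot \frac{1}{4}\right) + 1 = \left(4 + 1\right) + 1 = 5 + 1 = 6$)
$m = -3$ ($m = 2 - 5 = -3$)
$E{\left(M \right)} = \left(2 + M\right) \left(6 + M\right)$
$m E{\left(f \right)} \left(-1\right) = - 3 \left(12 + 6^{2} + 8 \cdot 6\right) \left(-1\right) = - 3 \left(12 + 36 + 48\right) \left(-1\right) = \left(-3\right) 96 \left(-1\right) = \left(-288\right) \left(-1\right) = 288$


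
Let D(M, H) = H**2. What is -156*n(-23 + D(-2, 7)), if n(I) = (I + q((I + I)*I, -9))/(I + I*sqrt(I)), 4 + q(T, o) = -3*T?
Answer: -24204/25 + 24204*sqrt(26)/25 ≈ 3968.5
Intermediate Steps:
q(T, o) = -4 - 3*T
n(I) = (-4 + I - 6*I**2)/(I + I**(3/2)) (n(I) = (I + (-4 - 3*(I + I)*I))/(I + I*sqrt(I)) = (I + (-4 - 3*2*I*I))/(I + I**(3/2)) = (I + (-4 - 6*I**2))/(I + I**(3/2)) = (-4 + I - 6*I**2)/(I + I**(3/2)))
-156*n(-23 + D(-2, 7)) = -156*(-4 + (-23 + 7**2) - 6*(-23 + 7**2)**2)/((-23 + 7**2) + (-23 + 7**2)**(3/2)) = -156*(-4 + (-23 + 49) - 6*(-23 + 49)**2)/((-23 + 49) + (-23 + 49)**(3/2)) = -156*(-4 + 26 - 6*26**2)/(26 + 26**(3/2)) = -156*(-4 + 26 - 6*676)/(26 + 26*sqrt(26)) = -156*(-4 + 26 - 4056)/(26 + 26*sqrt(26)) = -156*(-4034)/(26 + 26*sqrt(26)) = -(-629304)/(26 + 26*sqrt(26)) = 629304/(26 + 26*sqrt(26))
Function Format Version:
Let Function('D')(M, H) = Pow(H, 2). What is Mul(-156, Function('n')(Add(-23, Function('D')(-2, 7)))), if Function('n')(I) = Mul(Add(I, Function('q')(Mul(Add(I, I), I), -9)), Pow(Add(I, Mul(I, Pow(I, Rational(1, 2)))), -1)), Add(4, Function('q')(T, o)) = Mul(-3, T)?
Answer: Add(Rational(-24204, 25), Mul(Rational(24204, 25), Pow(26, Rational(1, 2)))) ≈ 3968.5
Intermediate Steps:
Function('q')(T, o) = Add(-4, Mul(-3, T))
Function('n')(I) = Mul(Pow(Add(I, Pow(I, Rational(3, 2))), -1), Add(-4, I, Mul(-6, Pow(I, 2)))) (Function('n')(I) = Mul(Add(I, Add(-4, Mul(-3, Mul(Add(I, I), I)))), Pow(Add(I, Mul(I, Pow(I, Rational(1, 2)))), -1)) = Mul(Add(I, Add(-4, Mul(-3, Mul(Mul(2, I), I)))), Pow(Add(I, Pow(I, Rational(3, 2))), -1)) = Mul(Add(I, Add(-4, Mul(-3, Mul(2, Pow(I, 2))))), Pow(Add(I, Pow(I, Rational(3, 2))), -1)) = Mul(Add(I, Add(-4, Mul(-6, Pow(I, 2)))), Pow(Add(I, Pow(I, Rational(3, 2))), -1)) = Mul(Add(-4, I, Mul(-6, Pow(I, 2))), Pow(Add(I, Pow(I, Rational(3, 2))), -1)) = Mul(Pow(Add(I, Pow(I, Rational(3, 2))), -1), Add(-4, I, Mul(-6, Pow(I, 2)))))
Mul(-156, Function('n')(Add(-23, Function('D')(-2, 7)))) = Mul(-156, Mul(Pow(Add(Add(-23, Pow(7, 2)), Pow(Add(-23, Pow(7, 2)), Rational(3, 2))), -1), Add(-4, Add(-23, Pow(7, 2)), Mul(-6, Pow(Add(-23, Pow(7, 2)), 2))))) = Mul(-156, Mul(Pow(Add(Add(-23, 49), Pow(Add(-23, 49), Rational(3, 2))), -1), Add(-4, Add(-23, 49), Mul(-6, Pow(Add(-23, 49), 2))))) = Mul(-156, Mul(Pow(Add(26, Pow(26, Rational(3, 2))), -1), Add(-4, 26, Mul(-6, Pow(26, 2))))) = Mul(-156, Mul(Pow(Add(26, Mul(26, Pow(26, Rational(1, 2)))), -1), Add(-4, 26, Mul(-6, 676)))) = Mul(-156, Mul(Pow(Add(26, Mul(26, Pow(26, Rational(1, 2)))), -1), Add(-4, 26, -4056))) = Mul(-156, Mul(Pow(Add(26, Mul(26, Pow(26, Rational(1, 2)))), -1), -4034)) = Mul(-156, Mul(-4034, Pow(Add(26, Mul(26, Pow(26, Rational(1, 2)))), -1))) = Mul(629304, Pow(Add(26, Mul(26, Pow(26, Rational(1, 2)))), -1))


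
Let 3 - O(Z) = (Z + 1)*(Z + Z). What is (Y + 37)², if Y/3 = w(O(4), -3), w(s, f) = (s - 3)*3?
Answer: 104329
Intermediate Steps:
O(Z) = 3 - 2*Z*(1 + Z) (O(Z) = 3 - (Z + 1)*(Z + Z) = 3 - (1 + Z)*2*Z = 3 - 2*Z*(1 + Z))
w(s, f) = -9 + 3*s (w(s, f) = (-3 + s)*3 = -9 + 3*s)
Y = -360 (Y = 3*(-9 + 3*(3 - 2*4 - 2*4²)) = 3*(-9 + 3*(3 - 8 - 2*16)) = 3*(-9 + 3*(3 - 8 - 32)) = 3*(-9 + 3*(-37)) = 3*(-9 - 111) = 3*(-120) = -360)
(Y + 37)² = (-360 + 37)² = (-323)² = 104329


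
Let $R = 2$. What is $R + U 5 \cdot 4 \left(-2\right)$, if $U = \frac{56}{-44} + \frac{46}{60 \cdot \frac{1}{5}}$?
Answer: $- \frac{3314}{33} \approx -100.42$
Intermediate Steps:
$U = \frac{169}{66}$ ($U = 56 \left(- \frac{1}{44}\right) + \frac{46}{60 \cdot \frac{1}{5}} = - \frac{14}{11} + \frac{46}{12} = - \frac{14}{11} + 46 \cdot \frac{1}{12} = - \frac{14}{11} + \frac{23}{6} = \frac{169}{66} \approx 2.5606$)
$R + U 5 \cdot 4 \left(-2\right) = 2 + \frac{169 \cdot 5 \cdot 4 \left(-2\right)}{66} = 2 + \frac{169 \cdot 20 \left(-2\right)}{66} = 2 + \frac{169}{66} \left(-40\right) = 2 - \frac{3380}{33} = - \frac{3314}{33}$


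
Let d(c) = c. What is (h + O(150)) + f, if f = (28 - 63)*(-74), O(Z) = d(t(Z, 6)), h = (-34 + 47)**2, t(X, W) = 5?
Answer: 2764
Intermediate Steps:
h = 169 (h = 13**2 = 169)
O(Z) = 5
f = 2590 (f = -35*(-74) = 2590)
(h + O(150)) + f = (169 + 5) + 2590 = 174 + 2590 = 2764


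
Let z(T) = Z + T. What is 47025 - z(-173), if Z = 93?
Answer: 47105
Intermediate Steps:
z(T) = 93 + T
47025 - z(-173) = 47025 - (93 - 173) = 47025 - 1*(-80) = 47025 + 80 = 47105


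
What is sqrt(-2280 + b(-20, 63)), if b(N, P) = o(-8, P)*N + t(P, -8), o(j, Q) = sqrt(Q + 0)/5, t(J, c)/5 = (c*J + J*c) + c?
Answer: 2*sqrt(-1840 - 3*sqrt(7)) ≈ 85.975*I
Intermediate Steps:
t(J, c) = 5*c + 10*J*c (t(J, c) = 5*((c*J + J*c) + c) = 5*((J*c + J*c) + c) = 5*(2*J*c + c) = 5*(c + 2*J*c) = 5*c + 10*J*c)
o(j, Q) = sqrt(Q)/5 (o(j, Q) = sqrt(Q)*(1/5) = sqrt(Q)/5)
b(N, P) = -40 - 80*P + N*sqrt(P)/5 (b(N, P) = (sqrt(P)/5)*N + 5*(-8)*(1 + 2*P) = N*sqrt(P)/5 + (-40 - 80*P) = -40 - 80*P + N*sqrt(P)/5)
sqrt(-2280 + b(-20, 63)) = sqrt(-2280 + (-40 - 80*63 + (1/5)*(-20)*sqrt(63))) = sqrt(-2280 + (-40 - 5040 + (1/5)*(-20)*(3*sqrt(7)))) = sqrt(-2280 + (-40 - 5040 - 12*sqrt(7))) = sqrt(-2280 + (-5080 - 12*sqrt(7))) = sqrt(-7360 - 12*sqrt(7))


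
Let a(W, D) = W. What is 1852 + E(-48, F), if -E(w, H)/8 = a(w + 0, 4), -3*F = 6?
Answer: 2236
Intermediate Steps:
F = -2 (F = -1/3*6 = -2)
E(w, H) = -8*w (E(w, H) = -8*(w + 0) = -8*w)
1852 + E(-48, F) = 1852 - 8*(-48) = 1852 + 384 = 2236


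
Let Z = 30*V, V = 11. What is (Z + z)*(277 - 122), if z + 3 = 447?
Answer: 119970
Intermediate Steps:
z = 444 (z = -3 + 447 = 444)
Z = 330 (Z = 30*11 = 330)
(Z + z)*(277 - 122) = (330 + 444)*(277 - 122) = 774*155 = 119970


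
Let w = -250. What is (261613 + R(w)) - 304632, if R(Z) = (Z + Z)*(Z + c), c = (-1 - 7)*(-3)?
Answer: 69981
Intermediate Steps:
c = 24 (c = -8*(-3) = 24)
R(Z) = 2*Z*(24 + Z) (R(Z) = (Z + Z)*(Z + 24) = (2*Z)*(24 + Z) = 2*Z*(24 + Z))
(261613 + R(w)) - 304632 = (261613 + 2*(-250)*(24 - 250)) - 304632 = (261613 + 2*(-250)*(-226)) - 304632 = (261613 + 113000) - 304632 = 374613 - 304632 = 69981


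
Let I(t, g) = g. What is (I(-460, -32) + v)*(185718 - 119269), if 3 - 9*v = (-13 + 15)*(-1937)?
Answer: 238485461/9 ≈ 2.6498e+7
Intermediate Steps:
v = 3877/9 (v = ⅓ - (-13 + 15)*(-1937)/9 = ⅓ - 2*(-1937)/9 = ⅓ - ⅑*(-3874) = ⅓ + 3874/9 = 3877/9 ≈ 430.78)
(I(-460, -32) + v)*(185718 - 119269) = (-32 + 3877/9)*(185718 - 119269) = (3589/9)*66449 = 238485461/9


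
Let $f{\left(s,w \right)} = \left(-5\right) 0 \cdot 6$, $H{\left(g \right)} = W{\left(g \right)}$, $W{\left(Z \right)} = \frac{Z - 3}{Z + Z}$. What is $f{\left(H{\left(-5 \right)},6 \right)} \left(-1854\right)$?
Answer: $0$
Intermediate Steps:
$W{\left(Z \right)} = \frac{-3 + Z}{2 Z}$
$H{\left(g \right)} = \frac{-3 + g}{2 g}$
$f{\left(s,w \right)} = 0$ ($f{\left(s,w \right)} = 0 \cdot 6 = 0$)
$f{\left(H{\left(-5 \right)},6 \right)} \left(-1854\right) = 0 \left(-1854\right) = 0$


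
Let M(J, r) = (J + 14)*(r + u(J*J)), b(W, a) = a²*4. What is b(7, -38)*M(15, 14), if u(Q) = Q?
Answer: 40033456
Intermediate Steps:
b(W, a) = 4*a²
M(J, r) = (14 + J)*(r + J²) (M(J, r) = (J + 14)*(r + J*J) = (14 + J)*(r + J²))
b(7, -38)*M(15, 14) = (4*(-38)²)*(15³ + 14*14 + 14*15² + 15*14) = (4*1444)*(3375 + 196 + 14*225 + 210) = 5776*(3375 + 196 + 3150 + 210) = 5776*6931 = 40033456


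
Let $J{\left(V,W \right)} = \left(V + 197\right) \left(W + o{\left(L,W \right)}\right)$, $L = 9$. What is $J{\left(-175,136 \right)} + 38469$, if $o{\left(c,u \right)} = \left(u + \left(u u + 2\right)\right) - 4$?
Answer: $451321$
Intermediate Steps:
$o{\left(c,u \right)} = -2 + u + u^{2}$ ($o{\left(c,u \right)} = \left(u + \left(u^{2} + 2\right)\right) - 4 = \left(u + \left(2 + u^{2}\right)\right) - 4 = \left(2 + u + u^{2}\right) - 4 = -2 + u + u^{2}$)
$J{\left(V,W \right)} = \left(197 + V\right) \left(-2 + W^{2} + 2 W\right)$ ($J{\left(V,W \right)} = \left(V + 197\right) \left(W + \left(-2 + W + W^{2}\right)\right) = \left(197 + V\right) \left(-2 + W^{2} + 2 W\right)$)
$J{\left(-175,136 \right)} + 38469 = \left(-394 + 197 \cdot 136^{2} + 394 \cdot 136 - 23800 - 175 \left(-2 + 136 + 136^{2}\right)\right) + 38469 = \left(-394 + 197 \cdot 18496 + 53584 - 23800 - 175 \left(-2 + 136 + 18496\right)\right) + 38469 = \left(-394 + 3643712 + 53584 - 23800 - 3260250\right) + 38469 = 412852 + 38469 = 451321$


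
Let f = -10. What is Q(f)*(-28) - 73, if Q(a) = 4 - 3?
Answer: -101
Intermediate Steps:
Q(a) = 1
Q(f)*(-28) - 73 = 1*(-28) - 73 = -28 - 73 = -101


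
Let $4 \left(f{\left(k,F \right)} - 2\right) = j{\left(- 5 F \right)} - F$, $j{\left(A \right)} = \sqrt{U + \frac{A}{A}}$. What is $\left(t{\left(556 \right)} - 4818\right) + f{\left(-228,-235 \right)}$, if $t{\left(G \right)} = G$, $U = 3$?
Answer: $- \frac{16803}{4} \approx -4200.8$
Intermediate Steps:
$j{\left(A \right)} = 2$ ($j{\left(A \right)} = \sqrt{3 + \frac{A}{A}} = \sqrt{3 + 1} = \sqrt{4} = 2$)
$f{\left(k,F \right)} = \frac{5}{2} - \frac{F}{4}$ ($f{\left(k,F \right)} = 2 + \frac{2 - F}{4} = 2 - \left(- \frac{1}{2} + \frac{F}{4}\right) = \frac{5}{2} - \frac{F}{4}$)
$\left(t{\left(556 \right)} - 4818\right) + f{\left(-228,-235 \right)} = \left(556 - 4818\right) + \left(\frac{5}{2} - - \frac{235}{4}\right) = -4262 + \left(\frac{5}{2} + \frac{235}{4}\right) = -4262 + \frac{245}{4} = - \frac{16803}{4}$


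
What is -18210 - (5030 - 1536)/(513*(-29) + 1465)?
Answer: -122114513/6706 ≈ -18210.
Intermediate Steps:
-18210 - (5030 - 1536)/(513*(-29) + 1465) = -18210 - 3494/(-14877 + 1465) = -18210 - 3494/(-13412) = -18210 - 3494*(-1)/13412 = -18210 - 1*(-1747/6706) = -18210 + 1747/6706 = -122114513/6706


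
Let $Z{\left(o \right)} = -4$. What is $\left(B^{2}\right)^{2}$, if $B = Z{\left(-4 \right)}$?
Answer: $256$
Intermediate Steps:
$B = -4$
$\left(B^{2}\right)^{2} = \left(\left(-4\right)^{2}\right)^{2} = 16^{2} = 256$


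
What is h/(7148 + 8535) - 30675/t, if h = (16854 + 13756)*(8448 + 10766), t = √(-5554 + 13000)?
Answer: 588140540/15683 - 10225*√7446/2482 ≈ 37146.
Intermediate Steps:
t = √7446 ≈ 86.290
h = 588140540 (h = 30610*19214 = 588140540)
h/(7148 + 8535) - 30675/t = 588140540/(7148 + 8535) - 30675*√7446/7446 = 588140540/15683 - 10225*√7446/2482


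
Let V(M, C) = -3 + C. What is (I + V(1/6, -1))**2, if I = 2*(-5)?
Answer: 196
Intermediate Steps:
I = -10
(I + V(1/6, -1))**2 = (-10 + (-3 - 1))**2 = (-10 - 4)**2 = (-14)**2 = 196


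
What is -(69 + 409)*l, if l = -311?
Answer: 148658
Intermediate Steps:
-(69 + 409)*l = -(69 + 409)*(-311) = -478*(-311) = -1*(-148658) = 148658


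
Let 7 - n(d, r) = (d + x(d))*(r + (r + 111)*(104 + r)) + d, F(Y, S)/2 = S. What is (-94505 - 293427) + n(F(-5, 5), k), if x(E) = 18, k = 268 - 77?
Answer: -2887803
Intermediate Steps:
F(Y, S) = 2*S
k = 191
n(d, r) = 7 - d - (18 + d)*(r + (104 + r)*(111 + r)) (n(d, r) = 7 - ((d + 18)*(r + (r + 111)*(104 + r)) + d) = 7 - ((18 + d)*(r + (111 + r)*(104 + r)) + d) = 7 - ((18 + d)*(r + (104 + r)*(111 + r)) + d) = 7 - (d + (18 + d)*(r + (104 + r)*(111 + r))) = 7 + (-d - (18 + d)*(r + (104 + r)*(111 + r))) = 7 - d - (18 + d)*(r + (104 + r)*(111 + r)))
(-94505 - 293427) + n(F(-5, 5), k) = (-94505 - 293427) + (-207785 - 23090*5 - 3888*191 - 18*191**2 - 1*2*5*191**2 - 216*2*5*191) = -387932 + (-207785 - 11545*10 - 742608 - 18*36481 - 1*10*36481 - 216*10*191) = -387932 + (-207785 - 115450 - 742608 - 656658 - 364810 - 412560) = -387932 - 2499871 = -2887803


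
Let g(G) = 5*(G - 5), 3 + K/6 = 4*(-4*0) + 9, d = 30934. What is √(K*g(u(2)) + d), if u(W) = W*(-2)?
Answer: √29314 ≈ 171.21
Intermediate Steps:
u(W) = -2*W
K = 36 (K = -18 + 6*(4*(-4*0) + 9) = -18 + 6*(4*0 + 9) = -18 + 6*(0 + 9) = -18 + 6*9 = -18 + 54 = 36)
g(G) = -25 + 5*G (g(G) = 5*(-5 + G) = -25 + 5*G)
√(K*g(u(2)) + d) = √(36*(-25 + 5*(-2*2)) + 30934) = √(36*(-25 + 5*(-4)) + 30934) = √(36*(-25 - 20) + 30934) = √(36*(-45) + 30934) = √(-1620 + 30934) = √29314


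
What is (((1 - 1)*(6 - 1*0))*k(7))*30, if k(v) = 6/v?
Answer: 0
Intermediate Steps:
(((1 - 1)*(6 - 1*0))*k(7))*30 = (((1 - 1)*(6 - 1*0))*(6/7))*30 = ((0*(6 + 0))*(6*(1/7)))*30 = ((0*6)*(6/7))*30 = (0*(6/7))*30 = 0*30 = 0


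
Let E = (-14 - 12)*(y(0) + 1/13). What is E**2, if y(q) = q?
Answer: 4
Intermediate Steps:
E = -2 (E = (-14 - 12)*(0 + 1/13) = -26*(0 + 1/13) = -26*1/13 = -2)
E**2 = (-2)**2 = 4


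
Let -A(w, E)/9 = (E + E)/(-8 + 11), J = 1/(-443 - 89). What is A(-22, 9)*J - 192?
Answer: -51045/266 ≈ -191.90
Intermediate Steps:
J = -1/532 (J = 1/(-532) = -1/532 ≈ -0.0018797)
A(w, E) = -6*E (A(w, E) = -9*(E + E)/(-8 + 11) = -9*2*E/3 = -6*E)
A(-22, 9)*J - 192 = -6*9*(-1/532) - 192 = -54*(-1/532) - 192 = 27/266 - 192 = -51045/266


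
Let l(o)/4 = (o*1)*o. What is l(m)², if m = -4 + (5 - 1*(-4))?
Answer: 10000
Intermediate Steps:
m = 5 (m = -4 + (5 + 4) = -4 + 9 = 5)
l(o) = 4*o² (l(o) = 4*((o*1)*o) = 4*(o*o) = 4*o²)
l(m)² = (4*5²)² = (4*25)² = 100² = 10000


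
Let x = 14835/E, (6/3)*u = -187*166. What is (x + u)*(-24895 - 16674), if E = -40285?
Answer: 5198438896816/8057 ≈ 6.4521e+8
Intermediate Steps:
u = -15521 (u = (-187*166)/2 = (1/2)*(-31042) = -15521)
x = -2967/8057 (x = 14835/(-40285) = 14835*(-1/40285) = -2967/8057 ≈ -0.36825)
(x + u)*(-24895 - 16674) = (-2967/8057 - 15521)*(-24895 - 16674) = -125055664/8057*(-41569) = 5198438896816/8057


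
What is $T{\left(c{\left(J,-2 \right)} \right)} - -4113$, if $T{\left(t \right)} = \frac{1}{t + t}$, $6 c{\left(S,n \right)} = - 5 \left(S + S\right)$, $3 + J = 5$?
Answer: $\frac{82257}{20} \approx 4112.9$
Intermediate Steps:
$J = 2$ ($J = -3 + 5 = 2$)
$c{\left(S,n \right)} = - \frac{5 S}{3}$ ($c{\left(S,n \right)} = \frac{\left(-5\right) \left(S + S\right)}{6} = \frac{\left(-5\right) 2 S}{6} = \frac{\left(-10\right) S}{6} = - \frac{5 S}{3}$)
$T{\left(t \right)} = \frac{1}{2 t}$
$T{\left(c{\left(J,-2 \right)} \right)} - -4113 = \frac{1}{2 \left(\left(- \frac{5}{3}\right) 2\right)} - -4113 = \frac{1}{2 \left(- \frac{10}{3}\right)} + 4113 = \frac{1}{2} \left(- \frac{3}{10}\right) + 4113 = - \frac{3}{20} + 4113 = \frac{82257}{20}$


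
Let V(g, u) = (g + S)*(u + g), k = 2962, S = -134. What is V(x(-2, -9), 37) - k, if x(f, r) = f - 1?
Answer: -7620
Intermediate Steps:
x(f, r) = -1 + f
V(g, u) = (-134 + g)*(g + u) (V(g, u) = (g - 134)*(u + g) = (-134 + g)*(g + u))
V(x(-2, -9), 37) - k = ((-1 - 2)² - 134*(-1 - 2) - 134*37 + (-1 - 2)*37) - 1*2962 = ((-3)² - 134*(-3) - 4958 - 3*37) - 2962 = (9 + 402 - 4958 - 111) - 2962 = -4658 - 2962 = -7620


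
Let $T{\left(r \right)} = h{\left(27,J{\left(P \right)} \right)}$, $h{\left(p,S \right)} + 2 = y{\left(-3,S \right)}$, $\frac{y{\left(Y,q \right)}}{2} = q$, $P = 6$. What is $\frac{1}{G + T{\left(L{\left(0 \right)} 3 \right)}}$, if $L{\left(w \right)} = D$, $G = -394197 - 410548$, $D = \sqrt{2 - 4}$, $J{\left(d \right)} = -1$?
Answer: $- \frac{1}{804749} \approx -1.2426 \cdot 10^{-6}$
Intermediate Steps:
$D = i \sqrt{2}$ ($D = \sqrt{-2} = i \sqrt{2} \approx 1.4142 i$)
$y{\left(Y,q \right)} = 2 q$
$G = -804745$ ($G = -394197 - 410548 = -804745$)
$L{\left(w \right)} = i \sqrt{2}$
$h{\left(p,S \right)} = -2 + 2 S$
$T{\left(r \right)} = -4$ ($T{\left(r \right)} = -2 + 2 \left(-1\right) = -2 - 2 = -4$)
$\frac{1}{G + T{\left(L{\left(0 \right)} 3 \right)}} = \frac{1}{-804745 - 4} = \frac{1}{-804749} = - \frac{1}{804749}$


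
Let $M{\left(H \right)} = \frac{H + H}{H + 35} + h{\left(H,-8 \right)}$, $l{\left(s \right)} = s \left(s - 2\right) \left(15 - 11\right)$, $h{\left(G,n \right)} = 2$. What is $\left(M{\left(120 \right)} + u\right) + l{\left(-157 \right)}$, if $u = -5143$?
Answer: $\frac{2936089}{31} \approx 94713.0$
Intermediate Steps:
$l{\left(s \right)} = s \left(-8 + 4 s\right)$ ($l{\left(s \right)} = s \left(-2 + s\right) 4 = s \left(-8 + 4 s\right)$)
$M{\left(H \right)} = 2 + \frac{2 H}{35 + H}$ ($M{\left(H \right)} = \frac{H + H}{H + 35} + 2 = \frac{2 H}{35 + H} + 2 = 2 + \frac{2 H}{35 + H}$)
$\left(M{\left(120 \right)} + u\right) + l{\left(-157 \right)} = \left(\frac{2 \left(35 + 2 \cdot 120\right)}{35 + 120} - 5143\right) + 4 \left(-157\right) \left(-2 - 157\right) = \left(\frac{2 \left(35 + 240\right)}{155} - 5143\right) + 4 \left(-157\right) \left(-159\right) = \left(2 \cdot \frac{1}{155} \cdot 275 - 5143\right) + 99852 = \left(\frac{110}{31} - 5143\right) + 99852 = - \frac{159323}{31} + 99852 = \frac{2936089}{31}$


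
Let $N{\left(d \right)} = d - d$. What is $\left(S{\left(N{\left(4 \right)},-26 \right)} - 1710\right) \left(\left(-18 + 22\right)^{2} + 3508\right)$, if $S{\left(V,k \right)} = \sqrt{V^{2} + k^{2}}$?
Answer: $-5934416$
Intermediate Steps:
$N{\left(d \right)} = 0$
$\left(S{\left(N{\left(4 \right)},-26 \right)} - 1710\right) \left(\left(-18 + 22\right)^{2} + 3508\right) = \left(\sqrt{0^{2} + \left(-26\right)^{2}} - 1710\right) \left(\left(-18 + 22\right)^{2} + 3508\right) = \left(\sqrt{0 + 676} - 1710\right) \left(4^{2} + 3508\right) = \left(\sqrt{676} - 1710\right) \left(16 + 3508\right) = \left(26 - 1710\right) 3524 = \left(-1684\right) 3524 = -5934416$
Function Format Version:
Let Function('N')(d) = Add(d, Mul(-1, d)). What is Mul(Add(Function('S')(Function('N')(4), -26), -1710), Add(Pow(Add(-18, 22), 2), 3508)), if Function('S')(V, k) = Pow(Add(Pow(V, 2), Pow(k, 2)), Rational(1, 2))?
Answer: -5934416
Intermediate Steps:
Function('N')(d) = 0
Mul(Add(Function('S')(Function('N')(4), -26), -1710), Add(Pow(Add(-18, 22), 2), 3508)) = Mul(Add(Pow(Add(Pow(0, 2), Pow(-26, 2)), Rational(1, 2)), -1710), Add(Pow(Add(-18, 22), 2), 3508)) = Mul(Add(Pow(Add(0, 676), Rational(1, 2)), -1710), Add(Pow(4, 2), 3508)) = Mul(Add(Pow(676, Rational(1, 2)), -1710), Add(16, 3508)) = Mul(Add(26, -1710), 3524) = Mul(-1684, 3524) = -5934416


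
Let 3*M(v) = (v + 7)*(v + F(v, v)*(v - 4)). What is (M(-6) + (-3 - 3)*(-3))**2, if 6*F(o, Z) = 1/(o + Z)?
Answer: 3003289/11664 ≈ 257.48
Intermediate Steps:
F(o, Z) = 1/(6*(Z + o)) (F(o, Z) = 1/(6*(o + Z)) = 1/(6*(Z + o)))
M(v) = (7 + v)*(v + (-4 + v)/(12*v))/3 (M(v) = ((v + 7)*(v + (1/(6*(v + v)))*(v - 4)))/3 = ((7 + v)*(v + (1/(6*((2*v))))*(-4 + v)))/3 = ((7 + v)*(v + ((1/(2*v))/6)*(-4 + v)))/3 = ((7 + v)*(v + (1/(12*v))*(-4 + v)))/3 = ((7 + v)*(v + (-4 + v)/(12*v)))/3 = (7 + v)*(v + (-4 + v)/(12*v))/3)
(M(-6) + (-3 - 3)*(-3))**2 = ((1/36)*(-28 - 6*(3 + 12*(-6)**2 + 85*(-6)))/(-6) + (-3 - 3)*(-3))**2 = ((1/36)*(-1/6)*(-28 - 6*(3 + 12*36 - 510)) - 6*(-3))**2 = ((1/36)*(-1/6)*(-28 - 6*(3 + 432 - 510)) + 18)**2 = ((1/36)*(-1/6)*(-28 - 6*(-75)) + 18)**2 = ((1/36)*(-1/6)*(-28 + 450) + 18)**2 = ((1/36)*(-1/6)*422 + 18)**2 = (-211/108 + 18)**2 = (1733/108)**2 = 3003289/11664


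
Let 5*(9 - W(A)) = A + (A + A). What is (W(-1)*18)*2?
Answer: 1728/5 ≈ 345.60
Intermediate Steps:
W(A) = 9 - 3*A/5 (W(A) = 9 - (A + (A + A))/5 = 9 - (A + 2*A)/5 = 9 - 3*A/5)
(W(-1)*18)*2 = ((9 - 3/5*(-1))*18)*2 = ((9 + 3/5)*18)*2 = ((48/5)*18)*2 = (864/5)*2 = 1728/5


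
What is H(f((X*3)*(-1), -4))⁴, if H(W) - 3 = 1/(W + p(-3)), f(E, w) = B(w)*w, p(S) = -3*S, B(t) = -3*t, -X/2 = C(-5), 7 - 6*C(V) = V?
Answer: 181063936/2313441 ≈ 78.266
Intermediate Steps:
C(V) = 7/6 - V/6
X = -4 (X = -2*(7/6 - ⅙*(-5)) = -2*(7/6 + ⅚) = -2*2 = -4)
f(E, w) = -3*w² (f(E, w) = (-3*w)*w = -3*w²)
H(W) = 3 + 1/(9 + W) (H(W) = 3 + 1/(W - 3*(-3)) = 3 + 1/(W + 9) = 3 + 1/(9 + W))
H(f((X*3)*(-1), -4))⁴ = ((28 + 3*(-3*(-4)²))/(9 - 3*(-4)²))⁴ = ((28 + 3*(-3*16))/(9 - 3*16))⁴ = ((28 + 3*(-48))/(9 - 48))⁴ = ((28 - 144)/(-39))⁴ = (-1/39*(-116))⁴ = (116/39)⁴ = 181063936/2313441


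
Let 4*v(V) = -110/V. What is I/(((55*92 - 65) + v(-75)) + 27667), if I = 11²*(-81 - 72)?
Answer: -555390/979871 ≈ -0.56680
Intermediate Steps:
v(V) = -55/(2*V) (v(V) = (-110/V)/4 = -55/(2*V))
I = -18513 (I = 121*(-153) = -18513)
I/(((55*92 - 65) + v(-75)) + 27667) = -18513/(((55*92 - 65) - 55/2/(-75)) + 27667) = -18513/(((5060 - 65) - 55/2*(-1/75)) + 27667) = -18513/((4995 + 11/30) + 27667) = -18513/(149861/30 + 27667) = -18513/979871/30 = -18513*30/979871 = -555390/979871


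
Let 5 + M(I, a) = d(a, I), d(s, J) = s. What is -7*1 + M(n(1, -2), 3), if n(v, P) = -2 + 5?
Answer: -9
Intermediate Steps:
n(v, P) = 3
M(I, a) = -5 + a
-7*1 + M(n(1, -2), 3) = -7*1 + (-5 + 3) = -7 - 2 = -9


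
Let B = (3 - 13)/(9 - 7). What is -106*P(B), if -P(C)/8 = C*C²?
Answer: -106000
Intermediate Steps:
B = -5 (B = -10/2 = -10*½ = -5)
P(C) = -8*C³ (P(C) = -8*C*C² = -8*C³)
-106*P(B) = -(-848)*(-5)³ = -(-848)*(-125) = -106*1000 = -106000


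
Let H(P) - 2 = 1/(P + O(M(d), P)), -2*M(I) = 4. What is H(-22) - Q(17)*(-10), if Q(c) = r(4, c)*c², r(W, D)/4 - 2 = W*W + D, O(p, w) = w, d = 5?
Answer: 17802487/44 ≈ 4.0460e+5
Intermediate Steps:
M(I) = -2 (M(I) = -½*4 = -2)
r(W, D) = 8 + 4*D + 4*W² (r(W, D) = 8 + 4*(W*W + D) = 8 + 4*(W² + D) = 8 + 4*(D + W²) = 8 + (4*D + 4*W²) = 8 + 4*D + 4*W²)
Q(c) = c²*(72 + 4*c) (Q(c) = (8 + 4*c + 4*4²)*c² = (8 + 4*c + 4*16)*c² = (8 + 4*c + 64)*c² = (72 + 4*c)*c² = c²*(72 + 4*c))
H(P) = 2 + 1/(2*P) (H(P) = 2 + 1/(P + P) = 2 + 1/(2*P))
H(-22) - Q(17)*(-10) = (2 + (½)/(-22)) - 4*17²*(18 + 17)*(-10) = (2 + (½)*(-1/22)) - 4*289*35*(-10) = (2 - 1/44) - 40460*(-10) = 87/44 - 1*(-404600) = 87/44 + 404600 = 17802487/44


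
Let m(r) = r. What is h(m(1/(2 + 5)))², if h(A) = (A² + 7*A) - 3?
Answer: 9409/2401 ≈ 3.9188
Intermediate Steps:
h(A) = -3 + A² + 7*A
h(m(1/(2 + 5)))² = (-3 + (1/(2 + 5))² + 7/(2 + 5))² = (-3 + (1/7)² + 7/7)² = (-3 + (⅐)² + 7*(⅐))² = (-3 + 1/49 + 1)² = (-97/49)² = 9409/2401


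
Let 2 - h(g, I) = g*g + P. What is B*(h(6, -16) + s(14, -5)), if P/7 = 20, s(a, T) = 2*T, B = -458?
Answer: 84272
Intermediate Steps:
P = 140 (P = 7*20 = 140)
h(g, I) = -138 - g**2 (h(g, I) = 2 - (g*g + 140) = 2 - (g**2 + 140) = 2 - (140 + g**2) = 2 + (-140 - g**2) = -138 - g**2)
B*(h(6, -16) + s(14, -5)) = -458*((-138 - 1*6**2) + 2*(-5)) = -458*((-138 - 1*36) - 10) = -458*((-138 - 36) - 10) = -458*(-174 - 10) = -458*(-184) = 84272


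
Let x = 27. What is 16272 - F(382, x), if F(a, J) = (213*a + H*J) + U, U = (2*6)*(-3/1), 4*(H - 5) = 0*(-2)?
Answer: -65193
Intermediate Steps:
H = 5 (H = 5 + (0*(-2))/4 = 5 + (1/4)*0 = 5 + 0 = 5)
U = -36 (U = 12*(-3*1) = 12*(-3) = -36)
F(a, J) = -36 + 5*J + 213*a (F(a, J) = (213*a + 5*J) - 36 = (5*J + 213*a) - 36 = -36 + 5*J + 213*a)
16272 - F(382, x) = 16272 - (-36 + 5*27 + 213*382) = 16272 - (-36 + 135 + 81366) = 16272 - 1*81465 = 16272 - 81465 = -65193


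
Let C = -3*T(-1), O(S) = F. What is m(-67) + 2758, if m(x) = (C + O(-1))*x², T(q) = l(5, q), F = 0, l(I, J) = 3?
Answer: -37643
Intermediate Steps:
O(S) = 0
T(q) = 3
C = -9 (C = -3*3 = -9)
m(x) = -9*x² (m(x) = (-9 + 0)*x² = -9*x²)
m(-67) + 2758 = -9*(-67)² + 2758 = -9*4489 + 2758 = -40401 + 2758 = -37643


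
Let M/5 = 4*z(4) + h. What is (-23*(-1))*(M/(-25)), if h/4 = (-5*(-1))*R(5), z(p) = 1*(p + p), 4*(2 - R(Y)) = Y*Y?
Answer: 1219/5 ≈ 243.80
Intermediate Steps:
R(Y) = 2 - Y**2/4 (R(Y) = 2 - Y*Y/4 = 2 - Y**2/4)
z(p) = 2*p (z(p) = 1*(2*p) = 2*p)
h = -85 (h = 4*((-5*(-1))*(2 - 1/4*5**2)) = 4*(5*(2 - 1/4*25)) = 4*(5*(2 - 25/4)) = 4*(5*(-17/4)) = 4*(-85/4) = -85)
M = -265 (M = 5*(4*(2*4) - 85) = 5*(4*8 - 85) = 5*(32 - 85) = 5*(-53) = -265)
(-23*(-1))*(M/(-25)) = (-23*(-1))*(-265/(-25)) = 23*(-265*(-1/25)) = 23*(53/5) = 1219/5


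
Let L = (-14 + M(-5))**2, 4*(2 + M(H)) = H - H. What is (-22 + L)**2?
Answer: 54756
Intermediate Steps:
M(H) = -2 (M(H) = -2 + (H - H)/4 = -2 + (1/4)*0 = -2 + 0 = -2)
L = 256 (L = (-14 - 2)**2 = (-16)**2 = 256)
(-22 + L)**2 = (-22 + 256)**2 = 234**2 = 54756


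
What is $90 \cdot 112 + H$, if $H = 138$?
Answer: $10218$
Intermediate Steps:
$90 \cdot 112 + H = 90 \cdot 112 + 138 = 10080 + 138 = 10218$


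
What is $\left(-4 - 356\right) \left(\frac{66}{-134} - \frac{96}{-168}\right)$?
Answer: $- \frac{13320}{469} \approx -28.401$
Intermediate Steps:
$\left(-4 - 356\right) \left(\frac{66}{-134} - \frac{96}{-168}\right) = - 360 \left(66 \left(- \frac{1}{134}\right) - - \frac{4}{7}\right) = - 360 \left(- \frac{33}{67} + \frac{4}{7}\right) = \left(-360\right) \frac{37}{469} = - \frac{13320}{469}$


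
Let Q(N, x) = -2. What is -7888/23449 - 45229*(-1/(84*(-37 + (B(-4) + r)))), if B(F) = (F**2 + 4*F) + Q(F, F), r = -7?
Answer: -1091054053/90606936 ≈ -12.042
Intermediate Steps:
B(F) = -2 + F**2 + 4*F (B(F) = (F**2 + 4*F) - 2 = -2 + F**2 + 4*F)
-7888/23449 - 45229*(-1/(84*(-37 + (B(-4) + r)))) = -7888/23449 - 45229*(-1/(84*(-37 + ((-2 + (-4)**2 + 4*(-4)) - 7)))) = -7888*1/23449 - 45229*(-1/(84*(-37 + ((-2 + 16 - 16) - 7)))) = -7888/23449 - 45229*(-1/(84*(-37 + (-2 - 7)))) = -7888/23449 - 45229*(-1/(84*(-37 - 9))) = -7888/23449 - 45229/((-46*(-84))) = -7888/23449 - 45229/3864 = -1091054053/90606936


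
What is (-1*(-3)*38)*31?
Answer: 3534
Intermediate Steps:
(-1*(-3)*38)*31 = (3*38)*31 = 114*31 = 3534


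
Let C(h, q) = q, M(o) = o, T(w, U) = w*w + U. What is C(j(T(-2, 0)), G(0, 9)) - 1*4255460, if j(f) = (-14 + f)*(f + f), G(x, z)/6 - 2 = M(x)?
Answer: -4255448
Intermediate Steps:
T(w, U) = U + w² (T(w, U) = w² + U = U + w²)
G(x, z) = 12 + 6*x
j(f) = 2*f*(-14 + f) (j(f) = (-14 + f)*(2*f) = 2*f*(-14 + f))
C(j(T(-2, 0)), G(0, 9)) - 1*4255460 = (12 + 6*0) - 1*4255460 = (12 + 0) - 4255460 = 12 - 4255460 = -4255448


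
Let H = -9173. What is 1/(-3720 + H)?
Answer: -1/12893 ≈ -7.7561e-5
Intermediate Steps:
1/(-3720 + H) = 1/(-3720 - 9173) = 1/(-12893) = -1/12893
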